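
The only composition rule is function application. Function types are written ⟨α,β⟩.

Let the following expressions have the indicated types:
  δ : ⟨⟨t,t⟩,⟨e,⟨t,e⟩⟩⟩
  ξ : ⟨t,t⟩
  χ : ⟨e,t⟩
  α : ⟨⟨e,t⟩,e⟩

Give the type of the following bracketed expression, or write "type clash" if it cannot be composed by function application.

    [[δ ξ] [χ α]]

[δ ξ]: ⟨⟨t,t⟩,⟨e,⟨t,e⟩⟩⟩ applied to ⟨t,t⟩ yields ⟨e,⟨t,e⟩⟩.
[χ α]: ⟨⟨e,t⟩,e⟩ applied to ⟨e,t⟩ yields e.
[[δ ξ] [χ α]]: ⟨e,⟨t,e⟩⟩ applied to e yields ⟨t,e⟩.

⟨t,e⟩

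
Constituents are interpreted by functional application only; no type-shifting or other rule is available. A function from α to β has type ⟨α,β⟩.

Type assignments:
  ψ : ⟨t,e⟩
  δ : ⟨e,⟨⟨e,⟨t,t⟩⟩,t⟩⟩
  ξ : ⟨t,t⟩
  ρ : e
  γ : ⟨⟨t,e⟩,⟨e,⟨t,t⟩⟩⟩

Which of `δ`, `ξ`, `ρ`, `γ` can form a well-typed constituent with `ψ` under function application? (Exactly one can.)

γ

δ : ⟨e,⟨⟨e,⟨t,t⟩⟩,t⟩⟩ — no; ψ wants t, and δ wants e.
ξ : ⟨t,t⟩ — no; ψ wants t, and ξ wants t.
ρ : e — no; ψ wants t, and ρ wants nothing (atomic).
γ — combines: γ : ⟨⟨t,e⟩,⟨e,⟨t,t⟩⟩⟩ takes ψ : ⟨t,e⟩ as argument, giving ⟨e,⟨t,t⟩⟩.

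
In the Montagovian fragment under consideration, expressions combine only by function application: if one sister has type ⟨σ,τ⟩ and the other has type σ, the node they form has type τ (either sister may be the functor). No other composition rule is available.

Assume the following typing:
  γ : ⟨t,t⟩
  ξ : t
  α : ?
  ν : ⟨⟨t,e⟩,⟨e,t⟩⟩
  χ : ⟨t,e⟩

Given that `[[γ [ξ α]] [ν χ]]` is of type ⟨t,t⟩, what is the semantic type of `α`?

For [[γ [ξ α]] [ν χ]] to have type ⟨t,t⟩ with [ν χ] of type ⟨e,t⟩, [γ [ξ α]] must be the function: [γ [ξ α]] : ⟨⟨e,t⟩,⟨t,t⟩⟩.
For [γ [ξ α]] to have type ⟨⟨e,t⟩,⟨t,t⟩⟩ with γ of type ⟨t,t⟩, [ξ α] must be the function: [ξ α] : ⟨⟨t,t⟩,⟨⟨e,t⟩,⟨t,t⟩⟩⟩.
For [ξ α] to have type ⟨⟨t,t⟩,⟨⟨e,t⟩,⟨t,t⟩⟩⟩ with ξ of type t, α must be the function: α : ⟨t,⟨⟨t,t⟩,⟨⟨e,t⟩,⟨t,t⟩⟩⟩⟩.

⟨t,⟨⟨t,t⟩,⟨⟨e,t⟩,⟨t,t⟩⟩⟩⟩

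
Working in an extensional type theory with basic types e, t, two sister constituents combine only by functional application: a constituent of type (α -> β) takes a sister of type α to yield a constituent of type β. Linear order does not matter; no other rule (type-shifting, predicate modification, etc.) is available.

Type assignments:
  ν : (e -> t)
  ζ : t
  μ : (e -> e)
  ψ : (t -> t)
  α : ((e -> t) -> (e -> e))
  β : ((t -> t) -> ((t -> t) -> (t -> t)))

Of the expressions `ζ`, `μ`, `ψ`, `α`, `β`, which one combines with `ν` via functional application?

α

ζ : t — does not combine with ν.
μ : (e -> e) — does not combine with ν.
ψ : (t -> t) — does not combine with ν.
α — combines: α : ((e -> t) -> (e -> e)) takes ν : (e -> t) as argument, giving (e -> e).
β : ((t -> t) -> ((t -> t) -> (t -> t))) — does not combine with ν.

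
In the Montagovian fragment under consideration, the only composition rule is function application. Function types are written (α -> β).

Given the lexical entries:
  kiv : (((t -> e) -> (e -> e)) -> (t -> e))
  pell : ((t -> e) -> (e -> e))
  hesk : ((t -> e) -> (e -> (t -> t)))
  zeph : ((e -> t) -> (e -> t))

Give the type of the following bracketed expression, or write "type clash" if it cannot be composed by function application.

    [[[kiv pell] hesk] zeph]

At [kiv pell], kiv : (((t -> e) -> (e -> e)) -> (t -> e)) takes pell : ((t -> e) -> (e -> e)), giving (t -> e).
At [[kiv pell] hesk], hesk : ((t -> e) -> (e -> (t -> t))) takes [kiv pell] : (t -> e), giving (e -> (t -> t)).
[[[kiv pell] hesk] zeph]: (e -> (t -> t)) and ((e -> t) -> (e -> t)) cannot combine by function application — type clash.

type clash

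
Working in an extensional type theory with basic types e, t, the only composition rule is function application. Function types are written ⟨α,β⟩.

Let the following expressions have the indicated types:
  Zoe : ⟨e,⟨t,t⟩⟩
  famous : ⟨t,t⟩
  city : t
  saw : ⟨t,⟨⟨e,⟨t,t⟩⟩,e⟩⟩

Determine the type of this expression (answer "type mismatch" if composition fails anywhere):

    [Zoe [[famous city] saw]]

e

At [famous city], famous : ⟨t,t⟩ takes city : t, giving t.
At [[famous city] saw], saw : ⟨t,⟨⟨e,⟨t,t⟩⟩,e⟩⟩ takes [famous city] : t, giving ⟨⟨e,⟨t,t⟩⟩,e⟩.
At [Zoe [[famous city] saw]], [[famous city] saw] : ⟨⟨e,⟨t,t⟩⟩,e⟩ takes Zoe : ⟨e,⟨t,t⟩⟩, giving e.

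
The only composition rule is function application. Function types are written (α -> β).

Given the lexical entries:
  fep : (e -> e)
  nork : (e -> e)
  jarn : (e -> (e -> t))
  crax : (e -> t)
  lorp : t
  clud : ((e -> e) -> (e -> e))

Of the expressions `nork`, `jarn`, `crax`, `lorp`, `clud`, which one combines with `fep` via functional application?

nork : (e -> e) — does not combine with fep.
jarn : (e -> (e -> t)) — does not combine with fep.
crax : (e -> t) — does not combine with fep.
lorp : t — does not combine with fep.
clud — combines: clud : ((e -> e) -> (e -> e)) takes fep : (e -> e) as argument, giving (e -> e).

clud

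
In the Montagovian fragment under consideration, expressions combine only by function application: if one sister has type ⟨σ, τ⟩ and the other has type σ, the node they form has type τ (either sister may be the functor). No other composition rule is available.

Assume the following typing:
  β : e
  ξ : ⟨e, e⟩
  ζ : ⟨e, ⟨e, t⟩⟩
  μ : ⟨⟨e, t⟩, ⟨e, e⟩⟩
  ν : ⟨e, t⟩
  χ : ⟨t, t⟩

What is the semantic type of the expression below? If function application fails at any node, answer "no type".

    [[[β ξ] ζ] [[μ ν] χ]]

no type

[β ξ]: functor ξ : ⟨e, e⟩, argument β : e; result e.
[[β ξ] ζ]: functor ζ : ⟨e, ⟨e, t⟩⟩, argument [β ξ] : e; result ⟨e, t⟩.
[μ ν]: functor μ : ⟨⟨e, t⟩, ⟨e, e⟩⟩, argument ν : ⟨e, t⟩; result ⟨e, e⟩.
At [[μ ν] χ]: neither ⟨e, e⟩ nor ⟨t, t⟩ can take the other as argument; the node is ill-typed.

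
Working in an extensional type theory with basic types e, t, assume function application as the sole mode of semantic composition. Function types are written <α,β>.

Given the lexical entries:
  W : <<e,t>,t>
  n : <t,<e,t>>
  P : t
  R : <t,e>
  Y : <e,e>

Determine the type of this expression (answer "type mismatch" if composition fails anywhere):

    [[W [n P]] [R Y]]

type mismatch

[n P]: <t,<e,t>> applied to t yields <e,t>.
[W [n P]]: <<e,t>,t> applied to <e,t> yields t.
At [R Y]: neither <t,e> nor <e,e> can take the other as argument; the node is ill-typed.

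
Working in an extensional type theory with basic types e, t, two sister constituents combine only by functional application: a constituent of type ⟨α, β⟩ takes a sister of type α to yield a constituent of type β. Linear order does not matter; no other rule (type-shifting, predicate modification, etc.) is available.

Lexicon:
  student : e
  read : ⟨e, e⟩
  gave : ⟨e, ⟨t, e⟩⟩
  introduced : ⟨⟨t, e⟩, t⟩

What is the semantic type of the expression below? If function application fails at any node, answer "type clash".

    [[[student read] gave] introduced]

t

[student read]: ⟨e, e⟩ applied to e yields e.
[[student read] gave]: ⟨e, ⟨t, e⟩⟩ applied to e yields ⟨t, e⟩.
[[[student read] gave] introduced]: ⟨⟨t, e⟩, t⟩ applied to ⟨t, e⟩ yields t.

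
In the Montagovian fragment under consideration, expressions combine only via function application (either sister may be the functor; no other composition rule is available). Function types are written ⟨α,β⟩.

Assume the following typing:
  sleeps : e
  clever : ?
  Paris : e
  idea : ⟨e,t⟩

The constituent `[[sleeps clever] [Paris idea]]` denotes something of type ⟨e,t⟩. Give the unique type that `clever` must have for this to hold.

⟨e,⟨t,⟨e,t⟩⟩⟩

For [[sleeps clever] [Paris idea]] to have type ⟨e,t⟩ with [Paris idea] of type t, [sleeps clever] must be the function: [sleeps clever] : ⟨t,⟨e,t⟩⟩.
For [sleeps clever] to have type ⟨t,⟨e,t⟩⟩ with sleeps of type e, clever must be the function: clever : ⟨e,⟨t,⟨e,t⟩⟩⟩.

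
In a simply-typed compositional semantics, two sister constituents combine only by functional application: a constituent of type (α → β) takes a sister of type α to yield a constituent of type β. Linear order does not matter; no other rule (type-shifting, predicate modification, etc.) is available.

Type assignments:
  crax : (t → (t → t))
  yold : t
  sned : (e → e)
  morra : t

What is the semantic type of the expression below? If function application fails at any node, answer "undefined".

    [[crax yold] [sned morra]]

[crax yold] — crax of type (t → (t → t)) combines with yold of type t: type (t → t).
[sned morra]: (e → e) and t cannot combine by function application — type clash.

undefined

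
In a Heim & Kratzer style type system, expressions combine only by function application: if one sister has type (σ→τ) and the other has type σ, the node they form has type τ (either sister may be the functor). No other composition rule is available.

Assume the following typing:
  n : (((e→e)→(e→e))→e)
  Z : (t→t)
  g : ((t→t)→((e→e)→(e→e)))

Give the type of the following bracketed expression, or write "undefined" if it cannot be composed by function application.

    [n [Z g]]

[Z g]: functor g : ((t→t)→((e→e)→(e→e))), argument Z : (t→t); result ((e→e)→(e→e)).
[n [Z g]]: functor n : (((e→e)→(e→e))→e), argument [Z g] : ((e→e)→(e→e)); result e.

e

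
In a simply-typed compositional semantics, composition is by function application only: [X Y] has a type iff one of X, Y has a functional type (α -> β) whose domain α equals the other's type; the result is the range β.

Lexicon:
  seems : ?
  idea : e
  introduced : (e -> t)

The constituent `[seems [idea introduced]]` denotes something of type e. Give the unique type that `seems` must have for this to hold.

At [seems [idea introduced]] (required: e): [idea introduced] is t, which is not a function with range e; hence seems is the functor — type (t -> e).

(t -> e)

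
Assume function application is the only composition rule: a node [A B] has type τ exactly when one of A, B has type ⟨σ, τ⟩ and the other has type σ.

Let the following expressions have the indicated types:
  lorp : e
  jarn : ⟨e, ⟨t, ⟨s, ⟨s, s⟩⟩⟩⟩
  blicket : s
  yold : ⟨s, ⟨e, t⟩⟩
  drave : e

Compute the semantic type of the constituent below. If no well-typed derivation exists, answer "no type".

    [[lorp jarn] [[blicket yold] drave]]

[lorp jarn]: functor jarn : ⟨e, ⟨t, ⟨s, ⟨s, s⟩⟩⟩⟩, argument lorp : e; result ⟨t, ⟨s, ⟨s, s⟩⟩⟩.
[blicket yold]: functor yold : ⟨s, ⟨e, t⟩⟩, argument blicket : s; result ⟨e, t⟩.
[[blicket yold] drave]: functor [blicket yold] : ⟨e, t⟩, argument drave : e; result t.
[[lorp jarn] [[blicket yold] drave]]: functor [lorp jarn] : ⟨t, ⟨s, ⟨s, s⟩⟩⟩, argument [[blicket yold] drave] : t; result ⟨s, ⟨s, s⟩⟩.

⟨s, ⟨s, s⟩⟩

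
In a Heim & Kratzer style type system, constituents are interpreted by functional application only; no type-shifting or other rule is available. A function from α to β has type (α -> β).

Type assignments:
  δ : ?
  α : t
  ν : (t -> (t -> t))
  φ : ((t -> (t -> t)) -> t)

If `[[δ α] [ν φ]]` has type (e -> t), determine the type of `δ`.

At [[δ α] [ν φ]] (required: (e -> t)): [ν φ] is t, which is not a function with range (e -> t); hence [δ α] is the functor — type (t -> (e -> t)).
At [δ α] (required: (t -> (e -> t))): α is t, which is not a function with range (t -> (e -> t)); hence δ is the functor — type (t -> (t -> (e -> t))).

(t -> (t -> (e -> t)))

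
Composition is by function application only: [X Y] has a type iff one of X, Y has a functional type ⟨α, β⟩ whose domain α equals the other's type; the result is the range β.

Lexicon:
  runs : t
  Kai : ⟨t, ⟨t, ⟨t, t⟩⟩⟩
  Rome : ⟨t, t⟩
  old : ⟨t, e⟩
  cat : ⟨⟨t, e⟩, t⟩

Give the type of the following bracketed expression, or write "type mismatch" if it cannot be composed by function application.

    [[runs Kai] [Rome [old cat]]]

[runs Kai]: Kai is ⟨t, ⟨t, ⟨t, t⟩⟩⟩, runs is t; result ⟨t, ⟨t, t⟩⟩.
[old cat]: cat is ⟨⟨t, e⟩, t⟩, old is ⟨t, e⟩; result t.
[Rome [old cat]]: Rome is ⟨t, t⟩, [old cat] is t; result t.
[[runs Kai] [Rome [old cat]]]: [runs Kai] is ⟨t, ⟨t, t⟩⟩, [Rome [old cat]] is t; result ⟨t, t⟩.

⟨t, t⟩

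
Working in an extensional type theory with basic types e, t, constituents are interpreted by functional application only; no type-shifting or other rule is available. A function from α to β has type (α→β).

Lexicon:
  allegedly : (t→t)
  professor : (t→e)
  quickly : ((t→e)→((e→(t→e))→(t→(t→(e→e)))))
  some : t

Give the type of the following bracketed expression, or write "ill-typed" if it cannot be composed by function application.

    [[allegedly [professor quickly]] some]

[professor quickly] — quickly of type ((t→e)→((e→(t→e))→(t→(t→(e→e))))) combines with professor of type (t→e): type ((e→(t→e))→(t→(t→(e→e)))).
[allegedly [professor quickly]]: (t→t) and ((e→(t→e))→(t→(t→(e→e)))) cannot combine by function application — type clash.

ill-typed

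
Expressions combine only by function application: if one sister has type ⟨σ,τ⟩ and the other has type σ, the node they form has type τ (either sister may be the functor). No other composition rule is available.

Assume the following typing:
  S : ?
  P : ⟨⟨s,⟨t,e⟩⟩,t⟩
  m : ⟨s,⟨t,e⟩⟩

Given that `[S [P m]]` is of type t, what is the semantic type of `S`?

⟨t,t⟩

[S [P m]] must have type t. The sister [P m] has type t; that is not a function onto t, so S must be the functor, of type ⟨t,t⟩.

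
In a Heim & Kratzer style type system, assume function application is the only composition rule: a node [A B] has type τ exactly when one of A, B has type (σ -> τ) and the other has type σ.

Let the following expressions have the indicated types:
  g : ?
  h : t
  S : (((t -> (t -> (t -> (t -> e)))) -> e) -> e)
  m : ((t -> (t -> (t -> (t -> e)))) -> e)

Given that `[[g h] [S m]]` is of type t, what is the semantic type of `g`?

(t -> (e -> t))

At [[g h] [S m]] (required: t): [S m] is e, which is not a function with range t; hence [g h] is the functor — type (e -> t).
At [g h] (required: (e -> t)): h is t, which is not a function with range (e -> t); hence g is the functor — type (t -> (e -> t)).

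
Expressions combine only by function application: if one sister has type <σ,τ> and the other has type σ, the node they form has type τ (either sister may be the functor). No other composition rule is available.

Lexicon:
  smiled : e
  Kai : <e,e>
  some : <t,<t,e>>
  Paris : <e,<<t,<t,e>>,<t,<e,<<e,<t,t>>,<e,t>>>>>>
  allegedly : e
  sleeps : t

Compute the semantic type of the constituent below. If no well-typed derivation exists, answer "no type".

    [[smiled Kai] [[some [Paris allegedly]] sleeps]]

[smiled Kai]: Kai is <e,e>, smiled is e; result e.
[Paris allegedly]: Paris is <e,<<t,<t,e>>,<t,<e,<<e,<t,t>>,<e,t>>>>>>, allegedly is e; result <<t,<t,e>>,<t,<e,<<e,<t,t>>,<e,t>>>>>.
[some [Paris allegedly]]: [Paris allegedly] is <<t,<t,e>>,<t,<e,<<e,<t,t>>,<e,t>>>>>, some is <t,<t,e>>; result <t,<e,<<e,<t,t>>,<e,t>>>>.
[[some [Paris allegedly]] sleeps]: [some [Paris allegedly]] is <t,<e,<<e,<t,t>>,<e,t>>>>, sleeps is t; result <e,<<e,<t,t>>,<e,t>>>.
[[smiled Kai] [[some [Paris allegedly]] sleeps]]: [[some [Paris allegedly]] sleeps] is <e,<<e,<t,t>>,<e,t>>>, [smiled Kai] is e; result <<e,<t,t>>,<e,t>>.

<<e,<t,t>>,<e,t>>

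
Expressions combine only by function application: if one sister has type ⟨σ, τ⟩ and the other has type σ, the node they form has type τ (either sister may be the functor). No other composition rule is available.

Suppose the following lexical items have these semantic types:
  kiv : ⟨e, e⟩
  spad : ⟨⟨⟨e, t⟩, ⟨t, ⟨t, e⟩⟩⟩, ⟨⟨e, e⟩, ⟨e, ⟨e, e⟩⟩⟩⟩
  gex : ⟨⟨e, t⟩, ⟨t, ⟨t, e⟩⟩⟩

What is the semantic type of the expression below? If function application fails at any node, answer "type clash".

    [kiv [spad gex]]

At [spad gex], spad : ⟨⟨⟨e, t⟩, ⟨t, ⟨t, e⟩⟩⟩, ⟨⟨e, e⟩, ⟨e, ⟨e, e⟩⟩⟩⟩ takes gex : ⟨⟨e, t⟩, ⟨t, ⟨t, e⟩⟩⟩, giving ⟨⟨e, e⟩, ⟨e, ⟨e, e⟩⟩⟩.
At [kiv [spad gex]], [spad gex] : ⟨⟨e, e⟩, ⟨e, ⟨e, e⟩⟩⟩ takes kiv : ⟨e, e⟩, giving ⟨e, ⟨e, e⟩⟩.

⟨e, ⟨e, e⟩⟩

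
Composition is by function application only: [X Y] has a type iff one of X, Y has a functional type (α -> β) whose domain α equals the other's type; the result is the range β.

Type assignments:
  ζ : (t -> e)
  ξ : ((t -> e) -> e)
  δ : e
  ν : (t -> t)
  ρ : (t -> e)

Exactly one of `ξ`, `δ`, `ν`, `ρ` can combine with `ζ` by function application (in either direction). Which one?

ξ — combines: ξ : ((t -> e) -> e) takes ζ : (t -> e) as argument, giving e.
δ : e — neither side's domain matches the other.
ν : (t -> t) — neither side's domain matches the other.
ρ : (t -> e) — neither side's domain matches the other.

ξ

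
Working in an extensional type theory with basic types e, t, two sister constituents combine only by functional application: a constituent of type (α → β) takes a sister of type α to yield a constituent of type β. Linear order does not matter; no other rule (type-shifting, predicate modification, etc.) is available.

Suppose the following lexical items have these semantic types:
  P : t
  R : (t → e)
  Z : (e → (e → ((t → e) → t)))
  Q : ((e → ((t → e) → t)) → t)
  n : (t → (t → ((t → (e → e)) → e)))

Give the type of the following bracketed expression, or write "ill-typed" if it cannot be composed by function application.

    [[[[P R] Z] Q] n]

[P R]: functor R : (t → e), argument P : t; result e.
[[P R] Z]: functor Z : (e → (e → ((t → e) → t))), argument [P R] : e; result (e → ((t → e) → t)).
[[[P R] Z] Q]: functor Q : ((e → ((t → e) → t)) → t), argument [[P R] Z] : (e → ((t → e) → t)); result t.
[[[[P R] Z] Q] n]: functor n : (t → (t → ((t → (e → e)) → e))), argument [[[P R] Z] Q] : t; result (t → ((t → (e → e)) → e)).

(t → ((t → (e → e)) → e))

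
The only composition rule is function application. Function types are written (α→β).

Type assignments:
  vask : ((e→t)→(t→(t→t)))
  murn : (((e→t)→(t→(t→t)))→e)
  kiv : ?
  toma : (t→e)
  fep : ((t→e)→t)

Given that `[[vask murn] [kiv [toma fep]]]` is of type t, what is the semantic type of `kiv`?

(t→(e→t))

At [[vask murn] [kiv [toma fep]]] (required: t): [vask murn] is e, which is not a function with range t; hence [kiv [toma fep]] is the functor — type (e→t).
At [kiv [toma fep]] (required: (e→t)): [toma fep] is t, which is not a function with range (e→t); hence kiv is the functor — type (t→(e→t)).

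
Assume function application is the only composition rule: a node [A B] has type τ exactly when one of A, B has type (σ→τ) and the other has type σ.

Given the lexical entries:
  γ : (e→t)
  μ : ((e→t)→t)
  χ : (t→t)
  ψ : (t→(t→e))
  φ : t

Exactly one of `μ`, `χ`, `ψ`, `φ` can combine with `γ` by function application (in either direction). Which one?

μ

μ — combines: μ : ((e→t)→t) takes γ : (e→t) as argument, giving t.
χ : (t→t) — does not combine with γ.
ψ : (t→(t→e)) — does not combine with γ.
φ : t — does not combine with γ.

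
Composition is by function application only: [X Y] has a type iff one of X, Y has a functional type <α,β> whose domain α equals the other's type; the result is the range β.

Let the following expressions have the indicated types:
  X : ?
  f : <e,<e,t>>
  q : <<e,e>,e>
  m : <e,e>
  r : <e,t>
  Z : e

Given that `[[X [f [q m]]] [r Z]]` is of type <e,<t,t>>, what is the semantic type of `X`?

<<e,t>,<t,<e,<t,t>>>>

For [[X [f [q m]]] [r Z]] to have type <e,<t,t>> with [r Z] of type t, [X [f [q m]]] must be the function: [X [f [q m]]] : <t,<e,<t,t>>>.
For [X [f [q m]]] to have type <t,<e,<t,t>>> with [f [q m]] of type <e,t>, X must be the function: X : <<e,t>,<t,<e,<t,t>>>>.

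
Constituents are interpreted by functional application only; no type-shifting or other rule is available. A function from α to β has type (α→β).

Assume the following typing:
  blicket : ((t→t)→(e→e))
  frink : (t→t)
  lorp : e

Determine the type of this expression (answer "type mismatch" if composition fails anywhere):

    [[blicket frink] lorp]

e

At [blicket frink], blicket : ((t→t)→(e→e)) takes frink : (t→t), giving (e→e).
At [[blicket frink] lorp], [blicket frink] : (e→e) takes lorp : e, giving e.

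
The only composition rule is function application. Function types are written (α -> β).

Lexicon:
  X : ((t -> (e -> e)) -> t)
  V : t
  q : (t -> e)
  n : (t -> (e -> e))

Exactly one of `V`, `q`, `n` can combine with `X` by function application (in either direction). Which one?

n

V : t — no; X wants (t -> (e -> e)), and V wants nothing (atomic).
q : (t -> e) — no; X wants (t -> (e -> e)), and q wants t.
n — combines: X : ((t -> (e -> e)) -> t) takes n : (t -> (e -> e)) as argument, giving t.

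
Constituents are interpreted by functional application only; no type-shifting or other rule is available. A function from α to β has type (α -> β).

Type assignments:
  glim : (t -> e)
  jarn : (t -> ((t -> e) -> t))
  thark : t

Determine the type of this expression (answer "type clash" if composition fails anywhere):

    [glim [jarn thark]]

[jarn thark]: jarn is (t -> ((t -> e) -> t)), thark is t; result ((t -> e) -> t).
[glim [jarn thark]]: [jarn thark] is ((t -> e) -> t), glim is (t -> e); result t.

t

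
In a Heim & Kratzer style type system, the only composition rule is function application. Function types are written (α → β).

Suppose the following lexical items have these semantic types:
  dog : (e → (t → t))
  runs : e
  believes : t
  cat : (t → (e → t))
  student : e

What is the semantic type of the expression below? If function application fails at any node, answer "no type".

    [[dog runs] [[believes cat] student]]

[dog runs]: dog is (e → (t → t)), runs is e; result (t → t).
[believes cat]: cat is (t → (e → t)), believes is t; result (e → t).
[[believes cat] student]: [believes cat] is (e → t), student is e; result t.
[[dog runs] [[believes cat] student]]: [dog runs] is (t → t), [[believes cat] student] is t; result t.

t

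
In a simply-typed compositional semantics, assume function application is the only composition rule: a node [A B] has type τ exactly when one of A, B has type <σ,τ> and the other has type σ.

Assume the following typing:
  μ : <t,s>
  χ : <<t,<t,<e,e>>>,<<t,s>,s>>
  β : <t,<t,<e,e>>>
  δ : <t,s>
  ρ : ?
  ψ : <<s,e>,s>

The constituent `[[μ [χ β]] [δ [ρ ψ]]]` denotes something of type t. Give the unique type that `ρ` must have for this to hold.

For [[μ [χ β]] [δ [ρ ψ]]] to have type t with [μ [χ β]] of type s, [δ [ρ ψ]] must be the function: [δ [ρ ψ]] : <s,t>.
For [δ [ρ ψ]] to have type <s,t> with δ of type <t,s>, [ρ ψ] must be the function: [ρ ψ] : <<t,s>,<s,t>>.
For [ρ ψ] to have type <<t,s>,<s,t>> with ψ of type <<s,e>,s>, ρ must be the function: ρ : <<<s,e>,s>,<<t,s>,<s,t>>>.

<<<s,e>,s>,<<t,s>,<s,t>>>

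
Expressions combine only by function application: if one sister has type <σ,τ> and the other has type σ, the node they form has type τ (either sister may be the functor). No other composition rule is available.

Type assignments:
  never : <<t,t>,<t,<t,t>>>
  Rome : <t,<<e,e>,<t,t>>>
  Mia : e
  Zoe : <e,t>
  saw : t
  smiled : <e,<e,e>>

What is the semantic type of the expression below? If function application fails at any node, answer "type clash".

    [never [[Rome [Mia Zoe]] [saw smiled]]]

At [Mia Zoe], Zoe : <e,t> takes Mia : e, giving t.
At [Rome [Mia Zoe]], Rome : <t,<<e,e>,<t,t>>> takes [Mia Zoe] : t, giving <<e,e>,<t,t>>.
[saw smiled]: t and <e,<e,e>> cannot combine by function application — type clash.

type clash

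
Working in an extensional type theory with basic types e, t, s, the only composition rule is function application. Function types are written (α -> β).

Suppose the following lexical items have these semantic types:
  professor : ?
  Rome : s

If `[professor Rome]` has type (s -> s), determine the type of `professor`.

For [professor Rome] to have type (s -> s) with Rome of type s, professor must be the function: professor : (s -> (s -> s)).

(s -> (s -> s))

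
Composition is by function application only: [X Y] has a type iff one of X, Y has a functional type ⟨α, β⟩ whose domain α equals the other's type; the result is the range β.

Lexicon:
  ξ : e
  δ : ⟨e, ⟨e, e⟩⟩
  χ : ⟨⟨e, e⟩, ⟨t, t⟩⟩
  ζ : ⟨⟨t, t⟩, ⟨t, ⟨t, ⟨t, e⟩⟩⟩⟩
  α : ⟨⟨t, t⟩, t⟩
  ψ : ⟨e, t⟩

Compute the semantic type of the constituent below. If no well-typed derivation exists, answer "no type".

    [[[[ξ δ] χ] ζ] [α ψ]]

[ξ δ]: ⟨e, ⟨e, e⟩⟩ applied to e yields ⟨e, e⟩.
[[ξ δ] χ]: ⟨⟨e, e⟩, ⟨t, t⟩⟩ applied to ⟨e, e⟩ yields ⟨t, t⟩.
[[[ξ δ] χ] ζ]: ⟨⟨t, t⟩, ⟨t, ⟨t, ⟨t, e⟩⟩⟩⟩ applied to ⟨t, t⟩ yields ⟨t, ⟨t, ⟨t, e⟩⟩⟩.
[α ψ]: ⟨⟨t, t⟩, t⟩ with ⟨e, t⟩ — neither is a function whose domain matches the other; composition fails here.

no type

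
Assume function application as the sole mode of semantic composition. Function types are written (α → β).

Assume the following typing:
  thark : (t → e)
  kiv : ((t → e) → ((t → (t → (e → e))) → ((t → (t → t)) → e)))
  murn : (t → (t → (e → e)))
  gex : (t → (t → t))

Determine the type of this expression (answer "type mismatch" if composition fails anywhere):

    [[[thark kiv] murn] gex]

e

[thark kiv] — kiv of type ((t → e) → ((t → (t → (e → e))) → ((t → (t → t)) → e))) combines with thark of type (t → e): type ((t → (t → (e → e))) → ((t → (t → t)) → e)).
[[thark kiv] murn] — [thark kiv] of type ((t → (t → (e → e))) → ((t → (t → t)) → e)) combines with murn of type (t → (t → (e → e))): type ((t → (t → t)) → e).
[[[thark kiv] murn] gex] — [[thark kiv] murn] of type ((t → (t → t)) → e) combines with gex of type (t → (t → t)): type e.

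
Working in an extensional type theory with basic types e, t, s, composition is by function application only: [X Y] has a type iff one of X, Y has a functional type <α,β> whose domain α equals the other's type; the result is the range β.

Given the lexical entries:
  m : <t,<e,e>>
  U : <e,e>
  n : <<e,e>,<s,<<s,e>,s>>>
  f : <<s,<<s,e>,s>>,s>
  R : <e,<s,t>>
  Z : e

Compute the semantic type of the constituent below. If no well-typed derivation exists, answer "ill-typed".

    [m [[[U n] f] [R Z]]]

At [U n], n : <<e,e>,<s,<<s,e>,s>>> takes U : <e,e>, giving <s,<<s,e>,s>>.
At [[U n] f], f : <<s,<<s,e>,s>>,s> takes [U n] : <s,<<s,e>,s>>, giving s.
At [R Z], R : <e,<s,t>> takes Z : e, giving <s,t>.
At [[[U n] f] [R Z]], [R Z] : <s,t> takes [[U n] f] : s, giving t.
At [m [[[U n] f] [R Z]]], m : <t,<e,e>> takes [[[U n] f] [R Z]] : t, giving <e,e>.

<e,e>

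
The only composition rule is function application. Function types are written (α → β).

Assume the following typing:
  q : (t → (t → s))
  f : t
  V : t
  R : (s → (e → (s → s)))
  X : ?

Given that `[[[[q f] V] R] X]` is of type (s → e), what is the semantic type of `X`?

For [[[[q f] V] R] X] to have type (s → e) with [[[q f] V] R] of type (e → (s → s)), X must be the function: X : ((e → (s → s)) → (s → e)).

((e → (s → s)) → (s → e))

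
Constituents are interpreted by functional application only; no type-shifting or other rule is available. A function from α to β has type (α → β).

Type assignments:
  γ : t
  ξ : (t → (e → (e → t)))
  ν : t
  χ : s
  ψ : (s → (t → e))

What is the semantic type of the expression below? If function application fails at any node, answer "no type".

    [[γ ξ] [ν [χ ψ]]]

(e → t)

[γ ξ]: ξ is (t → (e → (e → t))), γ is t; result (e → (e → t)).
[χ ψ]: ψ is (s → (t → e)), χ is s; result (t → e).
[ν [χ ψ]]: [χ ψ] is (t → e), ν is t; result e.
[[γ ξ] [ν [χ ψ]]]: [γ ξ] is (e → (e → t)), [ν [χ ψ]] is e; result (e → t).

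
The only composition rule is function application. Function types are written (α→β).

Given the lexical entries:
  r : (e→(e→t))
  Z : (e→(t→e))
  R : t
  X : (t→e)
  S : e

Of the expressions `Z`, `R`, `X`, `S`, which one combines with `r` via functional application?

S

Z : (e→(t→e)) — does not combine with r.
R : t — does not combine with r.
X : (t→e) — does not combine with r.
S — combines: r : (e→(e→t)) takes S : e as argument, giving (e→t).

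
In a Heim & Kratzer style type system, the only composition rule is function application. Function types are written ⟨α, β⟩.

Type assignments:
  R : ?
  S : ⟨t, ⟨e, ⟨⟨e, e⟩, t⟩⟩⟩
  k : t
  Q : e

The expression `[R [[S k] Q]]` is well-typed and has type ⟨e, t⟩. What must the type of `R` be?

For [R [[S k] Q]] to have type ⟨e, t⟩ with [[S k] Q] of type ⟨⟨e, e⟩, t⟩, R must be the function: R : ⟨⟨⟨e, e⟩, t⟩, ⟨e, t⟩⟩.

⟨⟨⟨e, e⟩, t⟩, ⟨e, t⟩⟩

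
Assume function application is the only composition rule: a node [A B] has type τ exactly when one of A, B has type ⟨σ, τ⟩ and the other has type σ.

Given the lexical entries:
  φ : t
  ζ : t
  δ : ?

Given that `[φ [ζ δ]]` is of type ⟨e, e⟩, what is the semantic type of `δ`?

⟨t, ⟨t, ⟨e, e⟩⟩⟩

[φ [ζ δ]] is required to be ⟨e, e⟩. φ : t cannot yield ⟨e, e⟩ as functor, so [ζ δ] : ⟨t, ⟨e, e⟩⟩.
[ζ δ] is required to be ⟨t, ⟨e, e⟩⟩. ζ : t cannot yield ⟨t, ⟨e, e⟩⟩ as functor, so δ : ⟨t, ⟨t, ⟨e, e⟩⟩⟩.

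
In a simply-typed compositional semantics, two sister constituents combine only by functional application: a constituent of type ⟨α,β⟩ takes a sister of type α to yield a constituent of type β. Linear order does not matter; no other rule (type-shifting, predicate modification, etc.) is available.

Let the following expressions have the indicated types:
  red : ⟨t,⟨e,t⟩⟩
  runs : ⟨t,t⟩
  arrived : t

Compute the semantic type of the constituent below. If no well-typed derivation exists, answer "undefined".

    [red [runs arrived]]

[runs arrived] — runs of type ⟨t,t⟩ combines with arrived of type t: type t.
[red [runs arrived]] — red of type ⟨t,⟨e,t⟩⟩ combines with [runs arrived] of type t: type ⟨e,t⟩.

⟨e,t⟩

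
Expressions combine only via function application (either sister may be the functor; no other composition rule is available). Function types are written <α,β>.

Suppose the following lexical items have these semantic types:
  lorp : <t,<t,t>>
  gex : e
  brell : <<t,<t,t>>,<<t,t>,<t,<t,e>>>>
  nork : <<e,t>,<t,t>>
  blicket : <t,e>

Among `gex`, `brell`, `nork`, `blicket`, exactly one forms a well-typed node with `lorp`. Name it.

gex : e — no; lorp wants t, and gex wants nothing (atomic).
brell — combines: brell : <<t,<t,t>>,<<t,t>,<t,<t,e>>>> takes lorp : <t,<t,t>> as argument, giving <<t,t>,<t,<t,e>>>.
nork : <<e,t>,<t,t>> — no; lorp wants t, and nork wants <e,t>.
blicket : <t,e> — no; lorp wants t, and blicket wants t.

brell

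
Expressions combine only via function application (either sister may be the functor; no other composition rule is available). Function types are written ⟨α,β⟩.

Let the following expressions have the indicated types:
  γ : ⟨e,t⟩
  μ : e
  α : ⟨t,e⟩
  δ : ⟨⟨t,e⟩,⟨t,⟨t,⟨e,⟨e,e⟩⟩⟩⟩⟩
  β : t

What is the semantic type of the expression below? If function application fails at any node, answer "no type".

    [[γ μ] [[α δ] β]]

⟨e,⟨e,e⟩⟩

[γ μ] — γ of type ⟨e,t⟩ combines with μ of type e: type t.
[α δ] — δ of type ⟨⟨t,e⟩,⟨t,⟨t,⟨e,⟨e,e⟩⟩⟩⟩⟩ combines with α of type ⟨t,e⟩: type ⟨t,⟨t,⟨e,⟨e,e⟩⟩⟩⟩.
[[α δ] β] — [α δ] of type ⟨t,⟨t,⟨e,⟨e,e⟩⟩⟩⟩ combines with β of type t: type ⟨t,⟨e,⟨e,e⟩⟩⟩.
[[γ μ] [[α δ] β]] — [[α δ] β] of type ⟨t,⟨e,⟨e,e⟩⟩⟩ combines with [γ μ] of type t: type ⟨e,⟨e,e⟩⟩.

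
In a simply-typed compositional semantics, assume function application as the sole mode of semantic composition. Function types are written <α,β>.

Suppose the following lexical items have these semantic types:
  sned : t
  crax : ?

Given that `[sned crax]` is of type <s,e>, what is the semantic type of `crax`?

For [sned crax] to have type <s,e> with sned of type t, crax must be the function: crax : <t,<s,e>>.

<t,<s,e>>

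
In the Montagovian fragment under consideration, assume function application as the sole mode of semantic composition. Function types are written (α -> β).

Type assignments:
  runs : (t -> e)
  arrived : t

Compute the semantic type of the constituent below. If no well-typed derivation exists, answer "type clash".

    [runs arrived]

[runs arrived]: (t -> e) applied to t yields e.

e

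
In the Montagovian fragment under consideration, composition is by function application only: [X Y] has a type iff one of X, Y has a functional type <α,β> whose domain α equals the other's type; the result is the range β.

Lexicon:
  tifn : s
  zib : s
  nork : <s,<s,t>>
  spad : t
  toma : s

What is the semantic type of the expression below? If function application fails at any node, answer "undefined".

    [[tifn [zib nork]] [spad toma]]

undefined

[zib nork] — nork of type <s,<s,t>> combines with zib of type s: type <s,t>.
[tifn [zib nork]] — [zib nork] of type <s,t> combines with tifn of type s: type t.
At [spad toma]: neither t nor s can take the other as argument; the node is ill-typed.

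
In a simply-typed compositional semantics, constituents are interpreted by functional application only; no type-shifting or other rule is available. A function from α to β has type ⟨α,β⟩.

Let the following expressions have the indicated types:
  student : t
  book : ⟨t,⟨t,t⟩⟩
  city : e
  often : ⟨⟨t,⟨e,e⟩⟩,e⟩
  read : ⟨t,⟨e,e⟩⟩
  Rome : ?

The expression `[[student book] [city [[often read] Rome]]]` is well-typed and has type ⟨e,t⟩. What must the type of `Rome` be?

⟨e,⟨e,⟨⟨t,t⟩,⟨e,t⟩⟩⟩⟩

[[student book] [city [[often read] Rome]]] is required to be ⟨e,t⟩. [student book] : ⟨t,t⟩ cannot yield ⟨e,t⟩ as functor, so [city [[often read] Rome]] : ⟨⟨t,t⟩,⟨e,t⟩⟩.
[city [[often read] Rome]] is required to be ⟨⟨t,t⟩,⟨e,t⟩⟩. city : e cannot yield ⟨⟨t,t⟩,⟨e,t⟩⟩ as functor, so [[often read] Rome] : ⟨e,⟨⟨t,t⟩,⟨e,t⟩⟩⟩.
[[often read] Rome] is required to be ⟨e,⟨⟨t,t⟩,⟨e,t⟩⟩⟩. [often read] : e cannot yield ⟨e,⟨⟨t,t⟩,⟨e,t⟩⟩⟩ as functor, so Rome : ⟨e,⟨e,⟨⟨t,t⟩,⟨e,t⟩⟩⟩⟩.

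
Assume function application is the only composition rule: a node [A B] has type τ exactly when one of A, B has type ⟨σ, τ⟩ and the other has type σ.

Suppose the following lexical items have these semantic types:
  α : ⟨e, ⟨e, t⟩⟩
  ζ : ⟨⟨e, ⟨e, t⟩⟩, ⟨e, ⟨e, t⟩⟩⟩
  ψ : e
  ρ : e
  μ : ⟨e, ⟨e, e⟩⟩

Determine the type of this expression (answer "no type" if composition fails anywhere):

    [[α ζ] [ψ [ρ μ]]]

⟨e, t⟩

[α ζ]: ζ is ⟨⟨e, ⟨e, t⟩⟩, ⟨e, ⟨e, t⟩⟩⟩, α is ⟨e, ⟨e, t⟩⟩; result ⟨e, ⟨e, t⟩⟩.
[ρ μ]: μ is ⟨e, ⟨e, e⟩⟩, ρ is e; result ⟨e, e⟩.
[ψ [ρ μ]]: [ρ μ] is ⟨e, e⟩, ψ is e; result e.
[[α ζ] [ψ [ρ μ]]]: [α ζ] is ⟨e, ⟨e, t⟩⟩, [ψ [ρ μ]] is e; result ⟨e, t⟩.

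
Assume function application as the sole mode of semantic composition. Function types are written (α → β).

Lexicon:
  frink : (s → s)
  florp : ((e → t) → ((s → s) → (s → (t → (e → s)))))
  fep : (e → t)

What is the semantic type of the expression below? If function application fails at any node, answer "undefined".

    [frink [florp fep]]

(s → (t → (e → s)))

[florp fep]: functor florp : ((e → t) → ((s → s) → (s → (t → (e → s))))), argument fep : (e → t); result ((s → s) → (s → (t → (e → s)))).
[frink [florp fep]]: functor [florp fep] : ((s → s) → (s → (t → (e → s)))), argument frink : (s → s); result (s → (t → (e → s))).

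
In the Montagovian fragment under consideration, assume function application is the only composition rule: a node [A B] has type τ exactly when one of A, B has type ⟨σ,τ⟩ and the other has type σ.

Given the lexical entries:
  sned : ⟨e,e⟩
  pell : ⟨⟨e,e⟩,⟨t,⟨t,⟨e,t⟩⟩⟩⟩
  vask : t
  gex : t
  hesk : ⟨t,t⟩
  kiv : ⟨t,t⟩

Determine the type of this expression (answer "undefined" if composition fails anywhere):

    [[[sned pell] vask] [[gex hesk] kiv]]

[sned pell] — pell of type ⟨⟨e,e⟩,⟨t,⟨t,⟨e,t⟩⟩⟩⟩ combines with sned of type ⟨e,e⟩: type ⟨t,⟨t,⟨e,t⟩⟩⟩.
[[sned pell] vask] — [sned pell] of type ⟨t,⟨t,⟨e,t⟩⟩⟩ combines with vask of type t: type ⟨t,⟨e,t⟩⟩.
[gex hesk] — hesk of type ⟨t,t⟩ combines with gex of type t: type t.
[[gex hesk] kiv] — kiv of type ⟨t,t⟩ combines with [gex hesk] of type t: type t.
[[[sned pell] vask] [[gex hesk] kiv]] — [[sned pell] vask] of type ⟨t,⟨e,t⟩⟩ combines with [[gex hesk] kiv] of type t: type ⟨e,t⟩.

⟨e,t⟩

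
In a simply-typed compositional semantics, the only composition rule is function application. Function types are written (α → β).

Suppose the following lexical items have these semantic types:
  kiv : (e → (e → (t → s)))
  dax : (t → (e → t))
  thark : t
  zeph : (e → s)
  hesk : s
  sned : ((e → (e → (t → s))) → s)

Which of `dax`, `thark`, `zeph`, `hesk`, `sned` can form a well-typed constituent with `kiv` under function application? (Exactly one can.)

sned

dax : (t → (e → t)) — kiv needs e; dax needs t; neither fits.
thark : t — kiv needs e; thark needs nothing (atomic); neither fits.
zeph : (e → s) — kiv needs e; zeph needs e; neither fits.
hesk : s — kiv needs e; hesk needs nothing (atomic); neither fits.
sned — combines: sned : ((e → (e → (t → s))) → s) takes kiv : (e → (e → (t → s))) as argument, giving s.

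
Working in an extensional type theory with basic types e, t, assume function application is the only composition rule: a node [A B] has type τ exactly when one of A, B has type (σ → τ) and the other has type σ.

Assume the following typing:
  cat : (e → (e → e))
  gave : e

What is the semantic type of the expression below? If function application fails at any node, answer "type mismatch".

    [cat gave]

(e → e)

[cat gave]: (e → (e → e)) applied to e yields (e → e).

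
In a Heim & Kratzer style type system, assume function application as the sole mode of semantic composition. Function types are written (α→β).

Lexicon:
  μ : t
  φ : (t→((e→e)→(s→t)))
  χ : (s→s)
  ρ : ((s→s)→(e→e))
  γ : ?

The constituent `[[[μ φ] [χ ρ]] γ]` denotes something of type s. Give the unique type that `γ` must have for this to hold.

((s→t)→s)

For [[[μ φ] [χ ρ]] γ] to have type s with [[μ φ] [χ ρ]] of type (s→t), γ must be the function: γ : ((s→t)→s).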